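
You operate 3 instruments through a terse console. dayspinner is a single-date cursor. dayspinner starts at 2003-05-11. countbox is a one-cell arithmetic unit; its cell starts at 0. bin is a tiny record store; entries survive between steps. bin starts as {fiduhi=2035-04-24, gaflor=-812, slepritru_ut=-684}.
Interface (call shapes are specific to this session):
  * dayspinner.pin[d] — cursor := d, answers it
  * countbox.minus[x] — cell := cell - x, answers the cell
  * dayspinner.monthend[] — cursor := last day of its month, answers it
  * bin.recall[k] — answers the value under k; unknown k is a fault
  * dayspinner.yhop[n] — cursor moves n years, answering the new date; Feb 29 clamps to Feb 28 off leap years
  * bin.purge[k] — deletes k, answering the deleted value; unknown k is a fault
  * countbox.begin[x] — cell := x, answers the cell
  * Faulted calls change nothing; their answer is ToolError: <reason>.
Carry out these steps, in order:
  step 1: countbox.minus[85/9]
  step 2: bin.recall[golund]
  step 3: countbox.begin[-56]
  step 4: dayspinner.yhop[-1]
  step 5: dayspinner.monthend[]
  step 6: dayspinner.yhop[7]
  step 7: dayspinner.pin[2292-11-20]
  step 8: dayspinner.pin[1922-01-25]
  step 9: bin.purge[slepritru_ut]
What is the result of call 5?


Answer: 2002-05-31

Derivation:
$ countbox.minus x=85/9
[out] -85/9
$ bin.recall k=golund
[out] ToolError: no such key golund
$ countbox.begin x=-56
[out] -56
$ dayspinner.yhop n=-1
[out] 2002-05-11
$ dayspinner.monthend
[out] 2002-05-31
$ dayspinner.yhop n=7
[out] 2009-05-31
$ dayspinner.pin d=2292-11-20
[out] 2292-11-20
$ dayspinner.pin d=1922-01-25
[out] 1922-01-25
$ bin.purge k=slepritru_ut
[out] -684


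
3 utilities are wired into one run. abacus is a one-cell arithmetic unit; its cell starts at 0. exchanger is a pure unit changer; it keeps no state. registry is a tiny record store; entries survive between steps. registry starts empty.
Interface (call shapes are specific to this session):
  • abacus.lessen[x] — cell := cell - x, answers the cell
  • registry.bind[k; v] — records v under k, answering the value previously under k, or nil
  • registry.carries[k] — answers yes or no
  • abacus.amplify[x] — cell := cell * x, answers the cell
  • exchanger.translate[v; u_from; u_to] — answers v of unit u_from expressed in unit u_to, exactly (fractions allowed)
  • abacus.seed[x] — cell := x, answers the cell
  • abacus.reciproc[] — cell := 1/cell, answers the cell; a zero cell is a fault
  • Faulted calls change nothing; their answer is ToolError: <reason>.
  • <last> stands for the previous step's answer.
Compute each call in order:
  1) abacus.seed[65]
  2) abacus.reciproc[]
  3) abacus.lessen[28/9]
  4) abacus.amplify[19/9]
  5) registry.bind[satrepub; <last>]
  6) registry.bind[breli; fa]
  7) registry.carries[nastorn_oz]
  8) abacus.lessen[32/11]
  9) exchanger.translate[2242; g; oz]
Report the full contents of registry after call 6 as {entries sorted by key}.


Answer: {breli=fa, satrepub=-34409/5265}

Derivation:
I try abacus.seed using x: 65, → 65.
Then abacus.reciproc(), yielding 1/65.
I call abacus.lessen using x: 28/9, — result: -1811/585.
Invoking abacus.amplify using x: 19/9, and get -34409/5265.
I use registry.bind using k: satrepub, v: <last>, which returns nil.
I try registry.bind using k: breli, v: fa, — result: nil.
Next I call registry.carries using k: nastorn_oz, giving no.
Calling abacus.lessen using x: 32/11, and observe -546979/57915.
I invoke exchanger.translate using v: 2242, u_from: g, u_to: oz, → 3587200000/45359237.


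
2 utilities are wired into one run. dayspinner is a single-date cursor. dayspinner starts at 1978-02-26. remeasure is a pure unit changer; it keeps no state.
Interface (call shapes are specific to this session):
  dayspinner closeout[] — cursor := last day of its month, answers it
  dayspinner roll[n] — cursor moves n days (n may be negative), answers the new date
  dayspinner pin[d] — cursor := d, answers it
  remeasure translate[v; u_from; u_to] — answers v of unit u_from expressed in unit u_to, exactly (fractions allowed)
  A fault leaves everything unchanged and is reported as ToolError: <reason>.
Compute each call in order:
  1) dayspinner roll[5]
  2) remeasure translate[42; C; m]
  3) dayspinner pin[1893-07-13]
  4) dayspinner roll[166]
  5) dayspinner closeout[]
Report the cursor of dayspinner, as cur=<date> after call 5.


Step: dayspinner roll[n=5]
Result: 1978-03-03
Step: remeasure translate[v=42; u_from=C; u_to=m]
Result: ToolError: incompatible units
Step: dayspinner pin[d=1893-07-13]
Result: 1893-07-13
Step: dayspinner roll[n=166]
Result: 1893-12-26
Step: dayspinner closeout[]
Result: 1893-12-31

Answer: cur=1893-12-31


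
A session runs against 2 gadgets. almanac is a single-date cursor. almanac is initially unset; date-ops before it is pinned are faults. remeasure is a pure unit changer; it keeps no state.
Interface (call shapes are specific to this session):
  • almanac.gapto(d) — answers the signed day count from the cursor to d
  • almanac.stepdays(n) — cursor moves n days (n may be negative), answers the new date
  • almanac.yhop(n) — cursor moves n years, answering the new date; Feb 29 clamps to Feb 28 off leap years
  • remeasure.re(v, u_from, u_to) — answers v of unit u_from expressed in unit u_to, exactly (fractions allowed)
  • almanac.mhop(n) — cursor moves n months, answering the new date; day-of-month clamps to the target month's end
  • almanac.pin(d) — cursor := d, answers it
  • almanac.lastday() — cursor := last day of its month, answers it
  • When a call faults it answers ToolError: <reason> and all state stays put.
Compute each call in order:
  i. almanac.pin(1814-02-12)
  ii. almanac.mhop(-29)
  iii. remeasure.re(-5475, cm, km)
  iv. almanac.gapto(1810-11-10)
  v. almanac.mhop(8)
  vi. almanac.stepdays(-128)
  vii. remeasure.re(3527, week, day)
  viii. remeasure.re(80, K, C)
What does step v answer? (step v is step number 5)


Answer: 1812-05-12

Derivation:
;; 1. almanac.pin(d→1814-02-12) == 1814-02-12
;; 2. almanac.mhop(n→-29) == 1811-09-12
;; 3. remeasure.re(v→-5475, u_from→cm, u_to→km) == -219/4000
;; 4. almanac.gapto(d→1810-11-10) == -306
;; 5. almanac.mhop(n→8) == 1812-05-12
;; 6. almanac.stepdays(n→-128) == 1812-01-05
;; 7. remeasure.re(v→3527, u_from→week, u_to→day) == 24689
;; 8. remeasure.re(v→80, u_from→K, u_to→C) == -3863/20


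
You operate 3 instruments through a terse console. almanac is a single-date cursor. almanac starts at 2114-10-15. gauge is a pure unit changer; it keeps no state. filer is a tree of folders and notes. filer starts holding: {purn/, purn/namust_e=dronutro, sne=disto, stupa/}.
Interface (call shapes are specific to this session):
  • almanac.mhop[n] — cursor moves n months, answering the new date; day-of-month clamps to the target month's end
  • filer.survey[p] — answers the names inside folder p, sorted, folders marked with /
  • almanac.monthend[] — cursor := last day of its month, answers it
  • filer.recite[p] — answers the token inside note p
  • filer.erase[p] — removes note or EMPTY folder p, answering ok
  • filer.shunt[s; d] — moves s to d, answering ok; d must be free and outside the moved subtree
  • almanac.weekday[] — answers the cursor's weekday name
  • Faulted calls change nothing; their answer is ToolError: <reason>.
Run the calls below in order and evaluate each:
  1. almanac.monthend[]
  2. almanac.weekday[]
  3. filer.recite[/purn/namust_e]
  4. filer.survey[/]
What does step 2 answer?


>> monthend()
<< 2114-10-31
>> weekday()
<< Wednesday
>> recite(p=/purn/namust_e)
<< dronutro
>> survey(p=/)
<< [purn/, sne, stupa/]

Answer: Wednesday


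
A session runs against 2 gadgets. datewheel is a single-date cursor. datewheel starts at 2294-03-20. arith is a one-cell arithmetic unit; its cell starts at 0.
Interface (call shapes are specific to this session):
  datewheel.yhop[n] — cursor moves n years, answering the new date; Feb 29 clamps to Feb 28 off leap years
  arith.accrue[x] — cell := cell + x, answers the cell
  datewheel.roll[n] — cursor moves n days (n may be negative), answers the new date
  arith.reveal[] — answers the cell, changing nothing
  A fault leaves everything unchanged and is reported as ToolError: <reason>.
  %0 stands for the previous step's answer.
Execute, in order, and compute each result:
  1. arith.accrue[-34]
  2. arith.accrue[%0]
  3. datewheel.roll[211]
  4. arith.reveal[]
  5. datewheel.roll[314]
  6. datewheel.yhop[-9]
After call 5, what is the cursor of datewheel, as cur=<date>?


Answer: cur=2295-08-27

Derivation:
CALL accrue[x='-34']
RET  -34
CALL accrue[x='%0']
RET  -68
CALL roll[n='211']
RET  2294-10-17
CALL reveal[]
RET  -68
CALL roll[n='314']
RET  2295-08-27
CALL yhop[n='-9']
RET  2286-08-27


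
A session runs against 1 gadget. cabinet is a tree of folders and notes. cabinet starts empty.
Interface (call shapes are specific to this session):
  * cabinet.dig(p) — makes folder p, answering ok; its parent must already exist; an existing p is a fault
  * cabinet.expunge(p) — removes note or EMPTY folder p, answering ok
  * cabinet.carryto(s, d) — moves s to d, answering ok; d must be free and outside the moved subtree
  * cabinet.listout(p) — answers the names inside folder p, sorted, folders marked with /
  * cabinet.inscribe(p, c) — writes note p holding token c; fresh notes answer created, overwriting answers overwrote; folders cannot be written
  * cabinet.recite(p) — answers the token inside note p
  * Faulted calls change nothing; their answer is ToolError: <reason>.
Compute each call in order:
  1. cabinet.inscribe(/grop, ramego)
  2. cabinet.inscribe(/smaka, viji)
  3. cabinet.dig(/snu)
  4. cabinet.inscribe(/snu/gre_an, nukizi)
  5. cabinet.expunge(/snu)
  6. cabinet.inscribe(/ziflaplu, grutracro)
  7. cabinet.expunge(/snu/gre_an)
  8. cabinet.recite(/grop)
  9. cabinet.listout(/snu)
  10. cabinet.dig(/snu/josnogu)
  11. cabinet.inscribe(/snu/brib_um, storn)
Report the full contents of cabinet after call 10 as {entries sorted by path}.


Answer: {grop=ramego, smaka=viji, snu/, snu/josnogu/, ziflaplu=grutracro}

Derivation:
>>> cabinet.inscribe p: /grop c: ramego
[out] created
>>> cabinet.inscribe p: /smaka c: viji
[out] created
>>> cabinet.dig p: /snu
[out] ok
>>> cabinet.inscribe p: /snu/gre_an c: nukizi
[out] created
>>> cabinet.expunge p: /snu
[out] ToolError: not empty
>>> cabinet.inscribe p: /ziflaplu c: grutracro
[out] created
>>> cabinet.expunge p: /snu/gre_an
[out] ok
>>> cabinet.recite p: /grop
[out] ramego
>>> cabinet.listout p: /snu
[out] []
>>> cabinet.dig p: /snu/josnogu
[out] ok
>>> cabinet.inscribe p: /snu/brib_um c: storn
[out] created


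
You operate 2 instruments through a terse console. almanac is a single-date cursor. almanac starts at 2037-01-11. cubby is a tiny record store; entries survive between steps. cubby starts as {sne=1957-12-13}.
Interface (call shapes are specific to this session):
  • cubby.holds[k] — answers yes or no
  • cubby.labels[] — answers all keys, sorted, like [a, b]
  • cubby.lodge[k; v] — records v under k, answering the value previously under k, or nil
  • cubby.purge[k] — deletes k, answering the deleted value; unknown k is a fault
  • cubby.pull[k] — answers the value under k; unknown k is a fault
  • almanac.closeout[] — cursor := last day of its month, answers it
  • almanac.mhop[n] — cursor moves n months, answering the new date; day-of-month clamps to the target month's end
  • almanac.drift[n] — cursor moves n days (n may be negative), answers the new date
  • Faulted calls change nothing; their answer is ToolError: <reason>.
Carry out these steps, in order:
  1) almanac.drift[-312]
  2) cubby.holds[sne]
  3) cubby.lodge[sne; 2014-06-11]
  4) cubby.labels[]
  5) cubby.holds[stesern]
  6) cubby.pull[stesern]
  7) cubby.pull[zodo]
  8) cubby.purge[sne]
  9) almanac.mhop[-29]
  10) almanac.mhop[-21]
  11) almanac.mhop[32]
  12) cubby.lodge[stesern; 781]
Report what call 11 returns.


Answer: 2034-09-05

Derivation:
% almanac.drift(n='-312') -> 2036-03-05
% cubby.holds(k='sne') -> yes
% cubby.lodge(k='sne', v='2014-06-11') -> 1957-12-13
% cubby.labels() -> [sne]
% cubby.holds(k='stesern') -> no
% cubby.pull(k='stesern') -> ToolError: no such key stesern
% cubby.pull(k='zodo') -> ToolError: no such key zodo
% cubby.purge(k='sne') -> 2014-06-11
% almanac.mhop(n='-29') -> 2033-10-05
% almanac.mhop(n='-21') -> 2032-01-05
% almanac.mhop(n='32') -> 2034-09-05
% cubby.lodge(k='stesern', v='781') -> nil


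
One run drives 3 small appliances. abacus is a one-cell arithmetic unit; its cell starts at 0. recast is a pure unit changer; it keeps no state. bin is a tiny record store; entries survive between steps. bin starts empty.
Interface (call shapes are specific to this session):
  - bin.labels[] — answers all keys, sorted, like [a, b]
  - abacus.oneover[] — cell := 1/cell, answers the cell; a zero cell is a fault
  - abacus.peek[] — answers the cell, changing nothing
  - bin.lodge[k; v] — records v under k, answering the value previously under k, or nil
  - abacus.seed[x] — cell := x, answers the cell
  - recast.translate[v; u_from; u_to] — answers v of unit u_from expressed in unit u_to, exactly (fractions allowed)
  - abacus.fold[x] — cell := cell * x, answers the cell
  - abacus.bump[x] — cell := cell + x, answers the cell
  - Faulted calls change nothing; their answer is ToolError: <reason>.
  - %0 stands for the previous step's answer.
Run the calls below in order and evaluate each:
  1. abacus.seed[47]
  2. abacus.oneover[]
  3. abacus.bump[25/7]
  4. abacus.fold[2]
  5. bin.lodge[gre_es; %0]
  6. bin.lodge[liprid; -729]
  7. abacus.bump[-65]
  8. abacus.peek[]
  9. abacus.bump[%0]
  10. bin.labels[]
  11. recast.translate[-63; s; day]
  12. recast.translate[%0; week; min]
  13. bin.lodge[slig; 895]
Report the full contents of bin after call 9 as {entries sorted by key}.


>>> abacus.seed x→47
[out] 47
>>> abacus.oneover
[out] 1/47
>>> abacus.bump x→25/7
[out] 1182/329
>>> abacus.fold x→2
[out] 2364/329
>>> bin.lodge k→gre_es v→%0
[out] nil
>>> bin.lodge k→liprid v→-729
[out] nil
>>> abacus.bump x→-65
[out] -19021/329
>>> abacus.peek
[out] -19021/329
>>> abacus.bump x→%0
[out] -38042/329
>>> bin.labels
[out] [gre_es, liprid]
>>> recast.translate v→-63 u_from→s u_to→day
[out] -7/9600
>>> recast.translate v→%0 u_from→week u_to→min
[out] -147/20
>>> bin.lodge k→slig v→895
[out] nil

Answer: {gre_es=2364/329, liprid=-729}


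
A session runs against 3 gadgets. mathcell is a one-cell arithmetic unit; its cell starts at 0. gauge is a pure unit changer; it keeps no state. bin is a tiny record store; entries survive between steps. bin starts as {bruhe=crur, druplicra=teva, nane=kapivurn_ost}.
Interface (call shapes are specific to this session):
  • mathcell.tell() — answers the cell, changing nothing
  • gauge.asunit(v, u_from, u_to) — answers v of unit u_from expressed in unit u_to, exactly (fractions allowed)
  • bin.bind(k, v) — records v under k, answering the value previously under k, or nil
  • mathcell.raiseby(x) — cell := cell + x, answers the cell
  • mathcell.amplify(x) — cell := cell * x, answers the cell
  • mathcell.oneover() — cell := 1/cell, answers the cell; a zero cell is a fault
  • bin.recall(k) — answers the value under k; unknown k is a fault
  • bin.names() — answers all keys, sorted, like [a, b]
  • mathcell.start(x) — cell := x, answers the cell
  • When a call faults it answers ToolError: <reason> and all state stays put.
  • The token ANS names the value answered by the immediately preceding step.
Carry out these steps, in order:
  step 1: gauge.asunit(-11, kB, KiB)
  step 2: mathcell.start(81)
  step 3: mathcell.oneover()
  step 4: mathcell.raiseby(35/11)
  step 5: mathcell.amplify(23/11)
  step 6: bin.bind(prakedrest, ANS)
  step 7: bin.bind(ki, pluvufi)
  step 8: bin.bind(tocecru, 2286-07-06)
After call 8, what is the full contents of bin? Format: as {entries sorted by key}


Answer: {bruhe=crur, druplicra=teva, ki=pluvufi, nane=kapivurn_ost, prakedrest=65458/9801, tocecru=2286-07-06}

Derivation:
→ asunit(v=-11, u_from=kB, u_to=KiB)
← -1375/128
→ start(x=81)
← 81
→ oneover()
← 1/81
→ raiseby(x=35/11)
← 2846/891
→ amplify(x=23/11)
← 65458/9801
→ bind(k=prakedrest, v=ANS)
← nil
→ bind(k=ki, v=pluvufi)
← nil
→ bind(k=tocecru, v=2286-07-06)
← nil


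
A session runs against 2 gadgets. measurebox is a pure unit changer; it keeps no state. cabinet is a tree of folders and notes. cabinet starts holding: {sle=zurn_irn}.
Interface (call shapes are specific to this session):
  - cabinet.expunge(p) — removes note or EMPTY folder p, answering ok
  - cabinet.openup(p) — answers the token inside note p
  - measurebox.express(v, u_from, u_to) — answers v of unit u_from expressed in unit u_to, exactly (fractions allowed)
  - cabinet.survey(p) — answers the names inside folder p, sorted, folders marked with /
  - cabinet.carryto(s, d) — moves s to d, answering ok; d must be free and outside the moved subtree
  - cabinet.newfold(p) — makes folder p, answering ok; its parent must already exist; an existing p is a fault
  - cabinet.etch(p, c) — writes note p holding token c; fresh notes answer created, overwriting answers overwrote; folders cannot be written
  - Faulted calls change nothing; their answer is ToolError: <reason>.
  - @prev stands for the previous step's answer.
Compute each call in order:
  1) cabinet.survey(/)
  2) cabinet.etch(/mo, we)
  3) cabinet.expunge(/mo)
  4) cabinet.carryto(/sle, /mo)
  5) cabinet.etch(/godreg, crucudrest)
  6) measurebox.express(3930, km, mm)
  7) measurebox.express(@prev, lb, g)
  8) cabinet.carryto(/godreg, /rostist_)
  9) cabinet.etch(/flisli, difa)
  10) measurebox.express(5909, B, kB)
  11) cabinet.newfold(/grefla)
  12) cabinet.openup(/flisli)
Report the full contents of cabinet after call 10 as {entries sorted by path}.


Answer: {flisli=difa, mo=zurn_irn, rostist_=crucudrest}

Derivation:
I call cabinet.survey(p→/), yielding [sle].
Then cabinet.etch(p→/mo, c→we), and see created.
Next I call cabinet.expunge(p→/mo), → ok.
Then cabinet.carryto(s→/sle, d→/mo): ok.
I invoke cabinet.etch(p→/godreg, c→crucudrest), → created.
Now I run measurebox.express(v→3930, u_from→km, u_to→mm): 3930000000.
Then measurebox.express(v→@prev, u_from→lb, u_to→g), → 1782618014100.
Calling cabinet.carryto(s→/godreg, d→/rostist_), — result: ok.
Next I call cabinet.etch(p→/flisli, c→difa), yielding created.
Calling measurebox.express(v→5909, u_from→B, u_to→kB), giving 5909/1000.
I use cabinet.newfold(p→/grefla), yielding ok.
Now I run cabinet.openup(p→/flisli), which returns difa.


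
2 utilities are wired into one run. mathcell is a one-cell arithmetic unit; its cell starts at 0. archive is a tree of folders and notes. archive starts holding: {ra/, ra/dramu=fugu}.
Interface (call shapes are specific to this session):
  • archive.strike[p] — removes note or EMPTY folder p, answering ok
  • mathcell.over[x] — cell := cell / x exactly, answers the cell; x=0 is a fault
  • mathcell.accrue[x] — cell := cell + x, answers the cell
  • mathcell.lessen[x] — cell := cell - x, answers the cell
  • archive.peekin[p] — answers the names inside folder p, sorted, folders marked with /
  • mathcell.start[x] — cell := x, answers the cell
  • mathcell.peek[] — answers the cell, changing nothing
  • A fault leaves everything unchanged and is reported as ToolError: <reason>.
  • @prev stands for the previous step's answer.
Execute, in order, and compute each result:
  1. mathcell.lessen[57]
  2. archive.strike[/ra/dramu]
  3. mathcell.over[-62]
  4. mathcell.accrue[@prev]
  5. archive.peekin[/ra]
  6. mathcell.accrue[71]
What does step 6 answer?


Answer: 2258/31

Derivation:
Next I call mathcell.lessen using 57, — result: -57.
Using archive.strike using /ra/dramu, — result: ok.
I call mathcell.over using -62, → 57/62.
Now I run mathcell.accrue using @prev, — result: 57/31.
I use archive.peekin using /ra, — result: [].
I try mathcell.accrue using 71, yielding 2258/31.


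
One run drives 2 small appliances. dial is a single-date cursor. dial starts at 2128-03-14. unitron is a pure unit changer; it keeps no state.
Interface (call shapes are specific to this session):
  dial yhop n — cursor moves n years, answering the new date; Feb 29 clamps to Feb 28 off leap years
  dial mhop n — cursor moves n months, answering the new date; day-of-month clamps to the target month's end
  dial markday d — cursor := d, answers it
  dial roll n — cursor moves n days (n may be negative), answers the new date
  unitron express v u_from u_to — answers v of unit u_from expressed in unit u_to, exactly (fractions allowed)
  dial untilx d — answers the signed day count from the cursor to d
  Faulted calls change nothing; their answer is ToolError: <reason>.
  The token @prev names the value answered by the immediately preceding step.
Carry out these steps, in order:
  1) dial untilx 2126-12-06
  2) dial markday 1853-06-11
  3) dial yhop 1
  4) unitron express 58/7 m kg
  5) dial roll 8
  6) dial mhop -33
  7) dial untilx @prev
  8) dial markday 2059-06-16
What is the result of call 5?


Now I run dial untilx passing d: 2126-12-06, → -464.
I invoke dial markday passing d: 1853-06-11, — result: 1853-06-11.
Now I run dial yhop passing n: 1: 1854-06-11.
I call unitron express passing v: 58/7, u_from: m, u_to: kg, → ToolError: incompatible units.
I invoke dial roll passing n: 8, and see 1854-06-19.
Invoking dial mhop passing n: -33, → 1851-09-19.
Now I run dial untilx passing d: @prev, and see 0.
Then dial markday passing d: 2059-06-16, → 2059-06-16.

Answer: 1854-06-19


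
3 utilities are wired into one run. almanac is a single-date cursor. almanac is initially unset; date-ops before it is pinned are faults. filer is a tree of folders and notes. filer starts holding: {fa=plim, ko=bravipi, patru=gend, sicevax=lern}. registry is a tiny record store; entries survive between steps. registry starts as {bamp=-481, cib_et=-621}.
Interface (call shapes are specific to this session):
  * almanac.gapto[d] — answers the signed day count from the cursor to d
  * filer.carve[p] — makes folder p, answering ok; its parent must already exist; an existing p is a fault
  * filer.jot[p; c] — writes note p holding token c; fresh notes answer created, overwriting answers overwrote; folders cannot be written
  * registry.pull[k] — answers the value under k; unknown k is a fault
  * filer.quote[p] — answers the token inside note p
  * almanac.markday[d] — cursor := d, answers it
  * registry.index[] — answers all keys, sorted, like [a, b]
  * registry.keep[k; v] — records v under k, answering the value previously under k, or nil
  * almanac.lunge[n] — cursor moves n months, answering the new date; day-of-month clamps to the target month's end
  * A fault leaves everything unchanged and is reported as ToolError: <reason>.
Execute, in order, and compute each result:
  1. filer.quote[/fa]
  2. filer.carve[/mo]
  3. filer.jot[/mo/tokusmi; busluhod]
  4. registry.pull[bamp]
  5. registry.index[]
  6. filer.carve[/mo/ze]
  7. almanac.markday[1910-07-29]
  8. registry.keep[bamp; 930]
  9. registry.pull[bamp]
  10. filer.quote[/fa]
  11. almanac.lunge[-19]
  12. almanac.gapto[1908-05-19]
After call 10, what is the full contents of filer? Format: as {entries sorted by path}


Act: quote[p→/fa]
Obs: plim
Act: carve[p→/mo]
Obs: ok
Act: jot[p→/mo/tokusmi; c→busluhod]
Obs: created
Act: pull[k→bamp]
Obs: -481
Act: index[]
Obs: [bamp, cib_et]
Act: carve[p→/mo/ze]
Obs: ok
Act: markday[d→1910-07-29]
Obs: 1910-07-29
Act: keep[k→bamp; v→930]
Obs: -481
Act: pull[k→bamp]
Obs: 930
Act: quote[p→/fa]
Obs: plim
Act: lunge[n→-19]
Obs: 1908-12-29
Act: gapto[d→1908-05-19]
Obs: -224

Answer: {fa=plim, ko=bravipi, mo/, mo/tokusmi=busluhod, mo/ze/, patru=gend, sicevax=lern}


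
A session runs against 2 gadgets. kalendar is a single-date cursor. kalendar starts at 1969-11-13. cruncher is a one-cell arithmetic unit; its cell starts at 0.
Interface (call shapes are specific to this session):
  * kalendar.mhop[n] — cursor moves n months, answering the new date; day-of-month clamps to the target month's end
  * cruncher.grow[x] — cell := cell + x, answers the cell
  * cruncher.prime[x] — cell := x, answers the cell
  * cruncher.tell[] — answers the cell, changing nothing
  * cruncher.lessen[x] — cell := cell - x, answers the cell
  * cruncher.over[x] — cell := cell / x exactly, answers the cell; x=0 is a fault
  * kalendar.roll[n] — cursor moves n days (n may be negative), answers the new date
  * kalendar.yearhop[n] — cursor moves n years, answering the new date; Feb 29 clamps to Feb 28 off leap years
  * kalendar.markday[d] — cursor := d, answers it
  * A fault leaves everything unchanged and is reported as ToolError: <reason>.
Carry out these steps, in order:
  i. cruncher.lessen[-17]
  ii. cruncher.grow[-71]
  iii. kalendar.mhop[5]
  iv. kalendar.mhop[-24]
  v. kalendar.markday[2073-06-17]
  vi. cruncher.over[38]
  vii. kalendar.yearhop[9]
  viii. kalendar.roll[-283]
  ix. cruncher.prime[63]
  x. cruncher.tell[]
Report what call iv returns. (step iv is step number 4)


Answer: 1968-04-13

Derivation:
Step: cruncher.lessen[x→-17]
Result: 17
Step: cruncher.grow[x→-71]
Result: -54
Step: kalendar.mhop[n→5]
Result: 1970-04-13
Step: kalendar.mhop[n→-24]
Result: 1968-04-13
Step: kalendar.markday[d→2073-06-17]
Result: 2073-06-17
Step: cruncher.over[x→38]
Result: -27/19
Step: kalendar.yearhop[n→9]
Result: 2082-06-17
Step: kalendar.roll[n→-283]
Result: 2081-09-07
Step: cruncher.prime[x→63]
Result: 63
Step: cruncher.tell[]
Result: 63


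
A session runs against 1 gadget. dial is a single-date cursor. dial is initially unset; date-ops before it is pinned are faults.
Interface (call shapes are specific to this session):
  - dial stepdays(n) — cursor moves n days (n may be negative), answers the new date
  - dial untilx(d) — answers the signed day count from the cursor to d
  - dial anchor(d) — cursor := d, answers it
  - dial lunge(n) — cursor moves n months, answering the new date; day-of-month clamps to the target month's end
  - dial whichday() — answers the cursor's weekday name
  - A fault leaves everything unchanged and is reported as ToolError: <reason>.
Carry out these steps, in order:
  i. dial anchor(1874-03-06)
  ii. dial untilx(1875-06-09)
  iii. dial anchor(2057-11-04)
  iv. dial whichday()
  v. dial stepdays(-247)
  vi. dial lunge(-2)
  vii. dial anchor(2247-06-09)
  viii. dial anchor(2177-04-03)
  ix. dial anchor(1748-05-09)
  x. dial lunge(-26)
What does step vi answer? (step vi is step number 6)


Answer: 2057-01-02

Derivation:
==> dial anchor(1874-03-06)
<== 1874-03-06
==> dial untilx(1875-06-09)
<== 460
==> dial anchor(2057-11-04)
<== 2057-11-04
==> dial whichday()
<== Sunday
==> dial stepdays(-247)
<== 2057-03-02
==> dial lunge(-2)
<== 2057-01-02
==> dial anchor(2247-06-09)
<== 2247-06-09
==> dial anchor(2177-04-03)
<== 2177-04-03
==> dial anchor(1748-05-09)
<== 1748-05-09
==> dial lunge(-26)
<== 1746-03-09


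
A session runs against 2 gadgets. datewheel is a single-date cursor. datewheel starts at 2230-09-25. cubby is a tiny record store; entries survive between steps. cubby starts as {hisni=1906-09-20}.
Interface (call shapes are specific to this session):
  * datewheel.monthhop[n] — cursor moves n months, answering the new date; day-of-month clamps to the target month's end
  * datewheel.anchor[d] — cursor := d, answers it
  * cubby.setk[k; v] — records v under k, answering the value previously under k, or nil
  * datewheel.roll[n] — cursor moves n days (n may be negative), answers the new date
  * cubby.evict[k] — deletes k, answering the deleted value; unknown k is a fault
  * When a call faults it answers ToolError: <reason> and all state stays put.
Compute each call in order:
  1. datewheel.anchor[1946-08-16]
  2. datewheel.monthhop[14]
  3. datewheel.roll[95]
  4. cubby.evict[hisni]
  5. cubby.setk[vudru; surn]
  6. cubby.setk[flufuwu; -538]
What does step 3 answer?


-- anchor(d=1946-08-16) ~> 1946-08-16
-- monthhop(n=14) ~> 1947-10-16
-- roll(n=95) ~> 1948-01-19
-- evict(k=hisni) ~> 1906-09-20
-- setk(k=vudru, v=surn) ~> nil
-- setk(k=flufuwu, v=-538) ~> nil

Answer: 1948-01-19


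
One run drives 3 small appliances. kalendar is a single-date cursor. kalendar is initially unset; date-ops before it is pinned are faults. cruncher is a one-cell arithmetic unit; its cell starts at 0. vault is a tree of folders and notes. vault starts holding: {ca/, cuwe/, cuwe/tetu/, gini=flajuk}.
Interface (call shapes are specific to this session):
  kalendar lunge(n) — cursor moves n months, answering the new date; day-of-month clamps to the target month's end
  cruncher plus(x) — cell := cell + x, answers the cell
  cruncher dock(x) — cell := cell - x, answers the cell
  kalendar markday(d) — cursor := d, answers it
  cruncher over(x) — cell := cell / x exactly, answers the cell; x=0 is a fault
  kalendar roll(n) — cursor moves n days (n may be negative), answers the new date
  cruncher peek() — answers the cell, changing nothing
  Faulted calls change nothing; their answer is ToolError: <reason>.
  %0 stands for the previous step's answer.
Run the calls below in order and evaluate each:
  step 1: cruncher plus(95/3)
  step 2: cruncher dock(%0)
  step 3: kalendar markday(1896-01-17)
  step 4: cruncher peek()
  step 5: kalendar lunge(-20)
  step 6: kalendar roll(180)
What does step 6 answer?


> cruncher plus x=95/3
[out] 95/3
> cruncher dock x=%0
[out] 0
> kalendar markday d=1896-01-17
[out] 1896-01-17
> cruncher peek
[out] 0
> kalendar lunge n=-20
[out] 1894-05-17
> kalendar roll n=180
[out] 1894-11-13

Answer: 1894-11-13


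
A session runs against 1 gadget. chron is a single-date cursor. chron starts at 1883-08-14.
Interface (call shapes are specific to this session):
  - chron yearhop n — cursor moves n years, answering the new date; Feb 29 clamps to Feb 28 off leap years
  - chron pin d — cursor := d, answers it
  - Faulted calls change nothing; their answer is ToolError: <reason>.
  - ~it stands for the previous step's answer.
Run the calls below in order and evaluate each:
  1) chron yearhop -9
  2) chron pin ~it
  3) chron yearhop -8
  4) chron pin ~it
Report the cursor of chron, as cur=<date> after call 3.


Answer: cur=1866-08-14

Derivation:
$ chron yearhop n='-9'
:: 1874-08-14
$ chron pin d='~it'
:: 1874-08-14
$ chron yearhop n='-8'
:: 1866-08-14
$ chron pin d='~it'
:: 1866-08-14


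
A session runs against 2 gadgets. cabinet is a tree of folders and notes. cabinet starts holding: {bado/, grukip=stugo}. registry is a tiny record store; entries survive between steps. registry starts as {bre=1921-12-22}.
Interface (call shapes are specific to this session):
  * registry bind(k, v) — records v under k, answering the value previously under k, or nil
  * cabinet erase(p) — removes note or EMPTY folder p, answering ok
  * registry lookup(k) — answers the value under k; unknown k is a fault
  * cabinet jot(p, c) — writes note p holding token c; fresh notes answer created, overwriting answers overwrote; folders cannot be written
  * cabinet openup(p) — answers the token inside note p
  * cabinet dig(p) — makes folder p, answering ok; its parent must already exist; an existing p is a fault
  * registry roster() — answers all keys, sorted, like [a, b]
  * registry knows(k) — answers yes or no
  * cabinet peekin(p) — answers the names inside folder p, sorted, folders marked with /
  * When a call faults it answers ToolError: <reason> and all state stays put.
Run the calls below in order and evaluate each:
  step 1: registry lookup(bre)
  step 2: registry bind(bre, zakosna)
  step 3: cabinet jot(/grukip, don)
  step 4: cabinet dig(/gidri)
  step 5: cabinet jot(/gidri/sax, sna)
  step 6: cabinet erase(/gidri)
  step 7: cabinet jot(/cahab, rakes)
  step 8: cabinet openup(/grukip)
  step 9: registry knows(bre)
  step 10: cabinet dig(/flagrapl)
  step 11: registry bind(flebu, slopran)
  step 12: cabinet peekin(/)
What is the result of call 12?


Answer: [bado/, cahab, flagrapl/, gidri/, grukip]

Derivation:
! 1. registry lookup(k: bre) -> 1921-12-22
! 2. registry bind(k: bre, v: zakosna) -> 1921-12-22
! 3. cabinet jot(p: /grukip, c: don) -> overwrote
! 4. cabinet dig(p: /gidri) -> ok
! 5. cabinet jot(p: /gidri/sax, c: sna) -> created
! 6. cabinet erase(p: /gidri) -> ToolError: not empty
! 7. cabinet jot(p: /cahab, c: rakes) -> created
! 8. cabinet openup(p: /grukip) -> don
! 9. registry knows(k: bre) -> yes
! 10. cabinet dig(p: /flagrapl) -> ok
! 11. registry bind(k: flebu, v: slopran) -> nil
! 12. cabinet peekin(p: /) -> [bado/, cahab, flagrapl/, gidri/, grukip]


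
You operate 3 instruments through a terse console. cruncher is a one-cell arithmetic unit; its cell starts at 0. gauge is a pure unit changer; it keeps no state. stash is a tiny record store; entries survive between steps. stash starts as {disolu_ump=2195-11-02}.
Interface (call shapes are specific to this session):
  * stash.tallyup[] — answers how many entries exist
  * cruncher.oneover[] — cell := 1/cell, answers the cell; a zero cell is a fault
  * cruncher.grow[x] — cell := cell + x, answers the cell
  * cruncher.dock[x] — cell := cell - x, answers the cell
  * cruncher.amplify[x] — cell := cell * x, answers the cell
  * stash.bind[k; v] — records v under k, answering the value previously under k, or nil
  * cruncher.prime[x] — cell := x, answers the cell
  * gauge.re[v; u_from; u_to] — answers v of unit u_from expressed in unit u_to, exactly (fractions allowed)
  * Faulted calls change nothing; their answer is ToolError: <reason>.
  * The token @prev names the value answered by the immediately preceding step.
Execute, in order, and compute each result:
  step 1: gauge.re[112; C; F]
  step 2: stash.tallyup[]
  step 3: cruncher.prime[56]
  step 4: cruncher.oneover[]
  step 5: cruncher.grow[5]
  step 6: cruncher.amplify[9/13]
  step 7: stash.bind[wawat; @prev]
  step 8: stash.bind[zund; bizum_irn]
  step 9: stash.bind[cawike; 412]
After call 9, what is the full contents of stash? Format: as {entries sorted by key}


Answer: {cawike=412, disolu_ump=2195-11-02, wawat=2529/728, zund=bizum_irn}

Derivation:
→ gauge.re(112, C, F)
← 1168/5
→ stash.tallyup()
← 1
→ cruncher.prime(56)
← 56
→ cruncher.oneover()
← 1/56
→ cruncher.grow(5)
← 281/56
→ cruncher.amplify(9/13)
← 2529/728
→ stash.bind(wawat, @prev)
← nil
→ stash.bind(zund, bizum_irn)
← nil
→ stash.bind(cawike, 412)
← nil


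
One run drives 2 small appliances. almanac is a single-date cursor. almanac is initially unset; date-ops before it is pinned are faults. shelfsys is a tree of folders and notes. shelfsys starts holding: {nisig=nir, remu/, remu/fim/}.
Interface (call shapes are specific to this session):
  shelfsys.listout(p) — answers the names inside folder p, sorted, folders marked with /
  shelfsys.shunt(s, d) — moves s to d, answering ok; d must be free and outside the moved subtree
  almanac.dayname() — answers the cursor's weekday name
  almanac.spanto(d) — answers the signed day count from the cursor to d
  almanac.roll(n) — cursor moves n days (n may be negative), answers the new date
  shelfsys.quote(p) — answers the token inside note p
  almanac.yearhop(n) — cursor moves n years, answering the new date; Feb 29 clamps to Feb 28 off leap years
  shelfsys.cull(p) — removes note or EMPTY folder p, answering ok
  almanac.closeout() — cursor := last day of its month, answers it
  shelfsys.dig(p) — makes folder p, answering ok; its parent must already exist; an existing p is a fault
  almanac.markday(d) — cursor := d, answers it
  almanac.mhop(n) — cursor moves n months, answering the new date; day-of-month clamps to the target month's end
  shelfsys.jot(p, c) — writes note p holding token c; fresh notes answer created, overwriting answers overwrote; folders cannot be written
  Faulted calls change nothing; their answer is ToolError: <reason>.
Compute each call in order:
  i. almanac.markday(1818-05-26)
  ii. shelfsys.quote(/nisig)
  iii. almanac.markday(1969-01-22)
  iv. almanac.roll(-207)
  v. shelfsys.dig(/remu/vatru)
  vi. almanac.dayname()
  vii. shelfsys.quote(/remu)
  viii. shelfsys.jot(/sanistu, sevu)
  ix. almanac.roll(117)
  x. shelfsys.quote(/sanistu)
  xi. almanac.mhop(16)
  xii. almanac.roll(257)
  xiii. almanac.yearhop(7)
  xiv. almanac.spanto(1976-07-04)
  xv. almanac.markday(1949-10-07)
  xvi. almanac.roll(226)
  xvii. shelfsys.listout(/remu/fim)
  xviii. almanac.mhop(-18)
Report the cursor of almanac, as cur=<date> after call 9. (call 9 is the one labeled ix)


→ almanac.markday(d='1818-05-26')
← 1818-05-26
→ shelfsys.quote(p='/nisig')
← nir
→ almanac.markday(d='1969-01-22')
← 1969-01-22
→ almanac.roll(n='-207')
← 1968-06-29
→ shelfsys.dig(p='/remu/vatru')
← ok
→ almanac.dayname()
← Saturday
→ shelfsys.quote(p='/remu')
← ToolError: is a directory
→ shelfsys.jot(p='/sanistu', c='sevu')
← created
→ almanac.roll(n='117')
← 1968-10-24
→ shelfsys.quote(p='/sanistu')
← sevu
→ almanac.mhop(n='16')
← 1970-02-24
→ almanac.roll(n='257')
← 1970-11-08
→ almanac.yearhop(n='7')
← 1977-11-08
→ almanac.spanto(d='1976-07-04')
← -492
→ almanac.markday(d='1949-10-07')
← 1949-10-07
→ almanac.roll(n='226')
← 1950-05-21
→ shelfsys.listout(p='/remu/fim')
← []
→ almanac.mhop(n='-18')
← 1948-11-21

Answer: cur=1968-10-24


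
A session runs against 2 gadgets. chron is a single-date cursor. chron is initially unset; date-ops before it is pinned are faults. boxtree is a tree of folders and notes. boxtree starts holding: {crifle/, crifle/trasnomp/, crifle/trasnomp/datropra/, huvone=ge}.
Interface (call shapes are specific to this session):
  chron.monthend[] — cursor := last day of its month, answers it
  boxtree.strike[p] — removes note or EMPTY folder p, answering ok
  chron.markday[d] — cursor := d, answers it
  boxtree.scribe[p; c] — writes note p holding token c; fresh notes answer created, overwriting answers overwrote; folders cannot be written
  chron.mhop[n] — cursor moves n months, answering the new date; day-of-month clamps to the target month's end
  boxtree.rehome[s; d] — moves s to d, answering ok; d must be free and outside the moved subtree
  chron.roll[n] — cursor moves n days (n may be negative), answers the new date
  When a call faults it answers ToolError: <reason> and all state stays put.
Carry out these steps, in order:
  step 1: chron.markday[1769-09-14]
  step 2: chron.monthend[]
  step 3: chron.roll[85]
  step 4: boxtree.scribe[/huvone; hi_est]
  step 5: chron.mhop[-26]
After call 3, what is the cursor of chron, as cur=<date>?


Answer: cur=1769-12-24

Derivation:
>> chron.markday(d='1769-09-14')
<< 1769-09-14
>> chron.monthend()
<< 1769-09-30
>> chron.roll(n='85')
<< 1769-12-24
>> boxtree.scribe(p='/huvone', c='hi_est')
<< overwrote
>> chron.mhop(n='-26')
<< 1767-10-24


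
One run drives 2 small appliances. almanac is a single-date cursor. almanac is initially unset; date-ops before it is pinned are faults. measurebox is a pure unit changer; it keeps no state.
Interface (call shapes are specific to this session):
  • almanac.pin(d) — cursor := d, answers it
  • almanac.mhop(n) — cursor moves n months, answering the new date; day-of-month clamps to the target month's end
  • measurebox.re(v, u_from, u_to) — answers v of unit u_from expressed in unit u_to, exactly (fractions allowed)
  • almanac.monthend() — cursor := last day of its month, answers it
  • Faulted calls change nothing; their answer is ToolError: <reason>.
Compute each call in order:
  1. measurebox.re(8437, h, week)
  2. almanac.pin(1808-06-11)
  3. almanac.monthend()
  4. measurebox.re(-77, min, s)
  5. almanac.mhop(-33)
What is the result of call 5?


Answer: 1805-09-30

Derivation:
# 1. measurebox.re(v='8437', u_from='h', u_to='week') => 8437/168
# 2. almanac.pin(d='1808-06-11') => 1808-06-11
# 3. almanac.monthend() => 1808-06-30
# 4. measurebox.re(v='-77', u_from='min', u_to='s') => -4620
# 5. almanac.mhop(n='-33') => 1805-09-30
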